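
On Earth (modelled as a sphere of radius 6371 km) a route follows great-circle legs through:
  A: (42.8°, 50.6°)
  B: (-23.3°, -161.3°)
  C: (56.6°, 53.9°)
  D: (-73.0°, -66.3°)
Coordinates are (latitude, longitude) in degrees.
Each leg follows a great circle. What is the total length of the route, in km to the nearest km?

Leg A→B: central angle 2.5697 rad, distance 16371.4 km.
Leg B→C: central angle 2.4089 rad, distance 15346.9 km.
Leg C→D: central angle 2.6452 rad, distance 16852.9 km.
Total: 16371.4 + 15346.9 + 16852.9 ≈ 48571 km.

48571 km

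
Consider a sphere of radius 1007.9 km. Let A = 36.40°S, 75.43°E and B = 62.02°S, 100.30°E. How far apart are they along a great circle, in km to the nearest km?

With latitudes φ₁ = -36.400°, φ₂ = -62.020° and longitude difference Δλ = 24.870°:
cos c = sin φ₁ sin φ₂ + cos φ₁ cos φ₂ cos Δλ = (-0.5934)(-0.8831) + (0.8049)(0.4692)(0.9073) = 0.86666,
so c = arccos(0.86666) = 0.52232 rad.
Distance = R·c = 1007.9 × 0.5223 ≈ 526 km.

526 km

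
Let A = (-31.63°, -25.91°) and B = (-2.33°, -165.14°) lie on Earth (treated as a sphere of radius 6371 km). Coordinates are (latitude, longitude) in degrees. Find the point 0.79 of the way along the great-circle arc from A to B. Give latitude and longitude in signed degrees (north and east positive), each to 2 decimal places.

-20.81°, -144.95°

Central angle δ = 2.2433 rad. Interpolating on the sphere with fraction f = 0.79:
P = [sin((1−f)δ)·A + sin(fδ)·B] / sin δ = 0.5802·A + 1.2525·B in Cartesian coordinates,
giving P = (-0.7653, -0.5368, -0.3552), i.e. latitude -20.81°, longitude -144.95°.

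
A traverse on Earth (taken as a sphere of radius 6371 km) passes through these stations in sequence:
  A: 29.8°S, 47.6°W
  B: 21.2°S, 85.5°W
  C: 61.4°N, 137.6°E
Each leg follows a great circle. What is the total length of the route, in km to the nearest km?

18363 km

Leg A→B: central angle 0.6127 rad, distance 3903.3 km.
Leg B→C: central angle 2.2697 rad, distance 14460.2 km.
Total: 3903.3 + 14460.2 ≈ 18363 km.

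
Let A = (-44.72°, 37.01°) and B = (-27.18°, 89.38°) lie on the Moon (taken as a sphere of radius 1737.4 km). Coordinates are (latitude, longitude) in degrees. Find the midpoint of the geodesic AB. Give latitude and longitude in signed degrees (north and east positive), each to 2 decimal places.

The central angle between A and B is δ = 0.7851 rad.
With f = 0.5, the slerp weights are sin((1−f)δ)/sin δ = 0.5412 and sin(fδ)/sin δ = 0.5412.
Weighted sum of the unit vectors: (0.5412)·(0.5674,0.4277,-0.7036) + (0.5412)·(0.0096,0.8895,-0.4568) = (0.3123, 0.7128, -0.6280).
Converting back: φ = atan2(z, √(x²+y²)) = -38.90°, λ = atan2(y, x) = 66.34°.

-38.90°, 66.34°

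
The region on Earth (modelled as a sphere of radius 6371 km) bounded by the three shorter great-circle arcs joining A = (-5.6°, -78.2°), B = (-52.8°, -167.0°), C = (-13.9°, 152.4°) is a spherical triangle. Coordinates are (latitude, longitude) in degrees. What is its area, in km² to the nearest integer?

Side lengths (central angles): a = 0.8802, b = 2.2016, c = 1.4803 rad; semiperimeter s = 2.2811.
By l'Huilier's theorem, tan(E/4) = √[tan(s/2) tan((s−a)/2) tan((s−b)/2) tan((s−c)/2)], giving spherical excess E = 0.6963 rad.
Area = E·R² = 0.6963 × (6371)² ≈ 28262262 km².

28262262 km²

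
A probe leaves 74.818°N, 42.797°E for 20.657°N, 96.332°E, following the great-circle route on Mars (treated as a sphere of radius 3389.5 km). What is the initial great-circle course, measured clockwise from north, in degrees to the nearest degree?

121°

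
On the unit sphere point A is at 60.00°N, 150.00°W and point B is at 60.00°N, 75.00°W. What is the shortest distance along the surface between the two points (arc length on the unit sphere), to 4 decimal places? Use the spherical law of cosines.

0.6186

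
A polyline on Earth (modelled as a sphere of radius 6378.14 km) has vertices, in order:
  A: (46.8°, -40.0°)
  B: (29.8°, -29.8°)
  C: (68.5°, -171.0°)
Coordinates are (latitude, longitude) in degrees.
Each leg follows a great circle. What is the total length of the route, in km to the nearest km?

10727 km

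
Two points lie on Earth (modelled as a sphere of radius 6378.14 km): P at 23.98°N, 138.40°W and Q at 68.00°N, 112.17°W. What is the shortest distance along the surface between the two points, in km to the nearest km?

5216 km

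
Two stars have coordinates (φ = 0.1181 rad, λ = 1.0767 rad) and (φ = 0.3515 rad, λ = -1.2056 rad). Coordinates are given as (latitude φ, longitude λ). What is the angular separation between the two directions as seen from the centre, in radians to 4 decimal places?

Let φ₁ = 0.1181 rad, φ₂ = 0.3515 rad, and Δλ = -2.2823 rad.
Haversine: a = sin²(Δφ/2) + cos φ₁ cos φ₂ sin²(Δλ/2) = 0.0136 + (0.9930)(0.9389)(0.8265) = 0.78411.
Central angle c = 2·arcsin(√a) = 2.17513 rad.
So the angular separation is 2.1751 rad.

2.1751 rad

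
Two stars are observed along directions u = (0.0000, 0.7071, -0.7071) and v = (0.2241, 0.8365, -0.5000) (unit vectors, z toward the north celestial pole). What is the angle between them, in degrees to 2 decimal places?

u·v = 0.9450; |u| = 1.0000, |v| = 1.0000.
cos θ = (u·v)/(|u||v|) = 0.9451, so θ = 19.08°.

19.08°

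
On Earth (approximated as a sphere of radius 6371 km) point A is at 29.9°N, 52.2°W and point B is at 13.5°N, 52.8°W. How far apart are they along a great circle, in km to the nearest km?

1825 km

In radians: φ₁ = 0.5219, φ₂ = 0.2356, Δλ = -0.600° = -0.0105 rad.
cos c = sin φ₁ sin φ₂ + cos φ₁ cos φ₂ cos Δλ = (0.4985)(0.2334) + (0.8669)(0.9724)(0.9999) = 0.95927,
so c = arccos(0.95927) = 0.28640 rad.
Distance = R·c = 6371 × 0.2864 ≈ 1825 km.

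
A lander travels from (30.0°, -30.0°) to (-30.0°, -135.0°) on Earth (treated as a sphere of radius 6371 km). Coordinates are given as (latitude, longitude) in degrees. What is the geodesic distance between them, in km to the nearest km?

With latitudes φ₁ = 30.000°, φ₂ = -30.000° and longitude difference Δλ = -105.000°:
cos c = sin φ₁ sin φ₂ + cos φ₁ cos φ₂ cos Δλ = (0.5000)(-0.5000) + (0.8660)(0.8660)(-0.2588) = -0.44411,
so c = arccos(-0.44411) = 2.03098 rad.
Distance = R·c = 6371 × 2.0310 ≈ 12939 km.

12939 km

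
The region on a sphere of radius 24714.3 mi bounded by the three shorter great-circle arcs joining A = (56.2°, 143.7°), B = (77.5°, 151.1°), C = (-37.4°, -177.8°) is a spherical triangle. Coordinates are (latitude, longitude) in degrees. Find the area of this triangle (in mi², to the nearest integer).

186646649 mi²

Side lengths (central angles): a = 2.0328, b = 1.7303, c = 0.3745 rad; semiperimeter s = 2.0688.
By l'Huilier's theorem, tan(E/4) = √[tan(s/2) tan((s−a)/2) tan((s−b)/2) tan((s−c)/2)], giving spherical excess E = 0.3056 rad.
Area = E·R² = 0.3056 × (24714.3)² ≈ 186646649 mi².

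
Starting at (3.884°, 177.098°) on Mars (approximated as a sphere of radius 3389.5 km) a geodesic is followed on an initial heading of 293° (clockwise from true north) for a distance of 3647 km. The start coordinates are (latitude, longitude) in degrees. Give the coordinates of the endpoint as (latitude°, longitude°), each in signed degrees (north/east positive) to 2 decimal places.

Angular distance δ = d/R = 3647/3389.5 = 1.07597 rad; initial bearing θ = 5.1138 rad.
sin φ₂ = sin φ₁ cos δ + cos φ₁ sin δ cos θ = (0.0677)(0.4749) + (0.9977)(0.8801)(0.3907) = 0.3752, so φ₂ = 22.04°.
Δλ = atan2(sin θ sin δ cos φ₁, cos δ − sin φ₁ sin φ₂) = atan2(-0.8082, 0.4495) = -60.921°.
λ₂ = 177.098° − 60.921° = 116.18°.

22.04°, 116.18°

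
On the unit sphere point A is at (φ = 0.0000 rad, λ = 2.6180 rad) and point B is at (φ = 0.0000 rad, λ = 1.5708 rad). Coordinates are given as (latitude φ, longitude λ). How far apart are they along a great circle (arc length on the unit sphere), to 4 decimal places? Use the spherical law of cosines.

1.0472

Let φ₁ = 0.0000 rad, φ₂ = 0.0000 rad, and Δλ = -1.0472 rad.
cos c = sin φ₁ sin φ₂ + cos φ₁ cos φ₂ cos Δλ = (0.0000)(0.0000) + (1.0000)(1.0000)(0.5000) = 0.50000,
so c = arccos(0.50000) = 1.04720 rad.
On the unit sphere the arc length equals the central angle: 1.0472.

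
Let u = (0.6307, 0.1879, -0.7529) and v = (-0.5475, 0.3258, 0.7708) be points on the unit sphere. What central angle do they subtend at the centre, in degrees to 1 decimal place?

149.8°

u·v = -0.8644; |u| = 1.0000, |v| = 1.0000.
cos θ = (u·v)/(|u||v|) = -0.8644, so θ = 149.8°.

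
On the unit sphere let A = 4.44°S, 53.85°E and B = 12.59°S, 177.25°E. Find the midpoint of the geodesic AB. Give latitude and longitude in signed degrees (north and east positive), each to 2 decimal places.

-17.52°, 114.42°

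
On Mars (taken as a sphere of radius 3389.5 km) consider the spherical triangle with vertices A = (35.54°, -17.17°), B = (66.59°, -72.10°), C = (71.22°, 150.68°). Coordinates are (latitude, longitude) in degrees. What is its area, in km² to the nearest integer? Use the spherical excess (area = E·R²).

Side lengths (central angles): a = 0.6842, b = 1.2721, c = 0.7682 rad; semiperimeter s = 1.3622.
By l'Huilier's theorem, tan(E/4) = √[tan(s/2) tan((s−a)/2) tan((s−b)/2) tan((s−c)/2)], giving spherical excess E = 0.2509 rad.
Area = E·R² = 0.2509 × (3389.5)² ≈ 2882194 km².

2882194 km²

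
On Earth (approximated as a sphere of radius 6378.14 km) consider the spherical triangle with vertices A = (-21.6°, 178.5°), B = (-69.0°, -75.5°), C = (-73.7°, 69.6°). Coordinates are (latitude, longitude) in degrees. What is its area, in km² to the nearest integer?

19127611 km²

Side lengths (central angles): a = 0.6205, b = 1.2987, c = 1.3162 rad; semiperimeter s = 1.6177.
By l'Huilier's theorem, tan(E/4) = √[tan(s/2) tan((s−a)/2) tan((s−b)/2) tan((s−c)/2)], giving spherical excess E = 0.4702 rad.
Area = E·R² = 0.4702 × (6378.14)² ≈ 19127611 km².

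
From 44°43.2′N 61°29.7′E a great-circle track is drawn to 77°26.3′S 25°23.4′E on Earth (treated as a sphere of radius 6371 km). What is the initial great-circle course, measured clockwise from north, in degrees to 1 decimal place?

188.9°

Δλ = -36.105° = -0.6302 rad.
y = sin Δλ · cos φ₂ = (-0.5893)(0.2175) = -0.1282
x = cos φ₁ sin φ₂ − sin φ₁ cos φ₂ cos Δλ = (0.7106)(-0.9761) − (0.7036)(0.2175)(0.8079) = -0.8172
θ = atan2(y, x) = -171.09°; adding 360° gives 188.9°.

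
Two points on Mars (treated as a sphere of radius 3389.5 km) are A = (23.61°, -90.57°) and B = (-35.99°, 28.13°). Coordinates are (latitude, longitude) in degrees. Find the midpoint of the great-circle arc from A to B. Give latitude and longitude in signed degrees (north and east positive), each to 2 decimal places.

-11.95°, -37.20°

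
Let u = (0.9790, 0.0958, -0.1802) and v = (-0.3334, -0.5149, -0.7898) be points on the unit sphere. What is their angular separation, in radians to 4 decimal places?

1.8064 rad

u·v = -0.2334; |u| = 1.0000, |v| = 1.0000.
cos θ = (u·v)/(|u||v|) = -0.2334, so θ = 1.8064 rad.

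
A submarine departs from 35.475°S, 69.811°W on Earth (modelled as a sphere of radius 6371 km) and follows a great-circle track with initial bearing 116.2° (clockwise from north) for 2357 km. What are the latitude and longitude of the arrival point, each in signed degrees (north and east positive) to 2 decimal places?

-42.15°, -43.86°

Angular distance δ = d/R = 2357/6371 = 0.36996 rad; initial bearing θ = 2.0281 rad.
sin φ₂ = sin φ₁ cos δ + cos φ₁ sin δ cos θ = (-0.5803)(0.9323) + (0.8144)(0.3616)(-0.4415) = -0.6711, so φ₂ = -42.15°.
Δλ = atan2(sin θ sin δ cos φ₁, cos δ − sin φ₁ sin φ₂) = atan2(0.2642, 0.5429) = 25.951°.
λ₂ = -69.811° + 25.951° = -43.86°.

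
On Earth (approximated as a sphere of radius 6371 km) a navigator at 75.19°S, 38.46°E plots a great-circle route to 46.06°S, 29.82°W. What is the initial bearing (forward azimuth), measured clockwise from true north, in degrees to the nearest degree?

276°

Δλ = -68.280° = -1.1917 rad.
y = sin Δλ · cos φ₂ = (-0.9290)(0.6939) = -0.6446
x = cos φ₁ sin φ₂ − sin φ₁ cos φ₂ cos Δλ = (0.2556)(-0.7201) − (-0.9668)(0.6939)(0.3701) = 0.0642
θ = atan2(y, x) = -84.31°; adding 360° gives 276°.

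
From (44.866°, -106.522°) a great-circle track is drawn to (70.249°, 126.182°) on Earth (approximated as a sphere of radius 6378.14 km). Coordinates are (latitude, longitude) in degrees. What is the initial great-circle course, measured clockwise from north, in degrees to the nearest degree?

With φ₁ = 0.7831, φ₂ = 1.2261, Δλ = -2.2217 rad, the forward-azimuth formula gives
θ = atan2( sin Δλ cos φ₂ , cos φ₁ sin φ₂ − sin φ₁ cos φ₂ cos Δλ ) = atan2(-0.2688, 0.8115) = -18.33°.
Adding 360° brings this into [0°, 360°): 342°.

342°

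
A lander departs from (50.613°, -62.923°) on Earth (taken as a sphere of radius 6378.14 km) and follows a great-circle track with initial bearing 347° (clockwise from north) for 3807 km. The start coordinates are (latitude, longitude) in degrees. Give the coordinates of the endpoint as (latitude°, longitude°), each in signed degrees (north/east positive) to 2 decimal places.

80.67°, -114.15°

Angular distance δ = d/R = 3807/6378.14 = 0.59688 rad; initial bearing θ = 6.0563 rad.
sin φ₂ = sin φ₁ cos δ + cos φ₁ sin δ cos θ = (0.7729)(0.8271) + (0.6346)(0.5621)(0.9744) = 0.9868, so φ₂ = 80.67°.
Δλ = atan2(sin θ sin δ cos φ₁, cos δ − sin φ₁ sin φ₂) = atan2(-0.0802, 0.0644) = -51.227°.
λ₂ = -62.923° − 51.227° = -114.15°.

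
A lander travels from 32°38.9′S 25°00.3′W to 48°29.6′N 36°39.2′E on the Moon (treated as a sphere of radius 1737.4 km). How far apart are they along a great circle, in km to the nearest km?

In radians: φ₁ = -0.5698, φ₂ = 0.8464, Δλ = 61.658° = 1.0761 rad.
cos c = sin φ₁ sin φ₂ + cos φ₁ cos φ₂ cos Δλ = (-0.5395)(0.7489) + (0.8420)(0.6627)(0.4747) = -0.13911,
so c = arccos(-0.13911) = 1.71036 rad.
Distance = R·c = 1737.4 × 1.7104 ≈ 2972 km.

2972 km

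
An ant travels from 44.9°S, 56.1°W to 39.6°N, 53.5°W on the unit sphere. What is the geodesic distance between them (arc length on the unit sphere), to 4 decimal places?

1.4754

In radians: φ₁ = -0.7837, φ₂ = 0.6912, Δλ = 2.600° = 0.0454 rad.
cos c = sin φ₁ sin φ₂ + cos φ₁ cos φ₂ cos Δλ = (-0.7059)(0.6374) + (0.7083)(0.7705)(0.9990) = 0.09528,
so c = arccos(0.09528) = 1.47537 rad.
On the unit sphere the arc length equals the central angle: 1.4754.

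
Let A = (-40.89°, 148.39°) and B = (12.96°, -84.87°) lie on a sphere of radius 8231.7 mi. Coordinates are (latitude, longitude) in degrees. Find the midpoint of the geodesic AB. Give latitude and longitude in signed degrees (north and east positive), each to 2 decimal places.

-28.28°, -134.10°

Central angle δ = 2.1988 rad. Interpolating on the sphere with fraction f = 0.5:
P = [sin((1−f)δ)·A + sin(fδ)·B] / sin δ = 1.1010·A + 1.1010·B in Cartesian coordinates,
giving P = (-0.6129, -0.6324, -0.4738), i.e. latitude -28.28°, longitude -134.10°.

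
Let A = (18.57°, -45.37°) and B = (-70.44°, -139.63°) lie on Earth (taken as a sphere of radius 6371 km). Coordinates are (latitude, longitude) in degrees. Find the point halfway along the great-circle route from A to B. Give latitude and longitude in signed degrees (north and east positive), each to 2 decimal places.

Central angle δ = 1.9004 rad. Interpolating on the sphere with fraction f = 0.5:
P = [sin((1−f)δ)·A + sin(fδ)·B] / sin δ = 0.8598·A + 0.8598·B in Cartesian coordinates,
giving P = (0.3533, -0.7665, -0.5364), i.e. latitude -32.44°, longitude -65.25°.

-32.44°, -65.25°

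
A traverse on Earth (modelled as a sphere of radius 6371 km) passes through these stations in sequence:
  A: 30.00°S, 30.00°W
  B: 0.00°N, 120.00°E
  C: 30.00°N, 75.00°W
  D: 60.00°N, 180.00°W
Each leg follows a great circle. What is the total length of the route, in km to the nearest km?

39657 km

Leg A→B: central angle 2.4189 rad, distance 15410.5 km.
Leg B→C: central angle 2.5617 rad, distance 16320.5 km.
Leg C→D: central angle 1.2441 rad, distance 7926.0 km.
Total: 15410.5 + 16320.5 + 7926.0 ≈ 39657 km.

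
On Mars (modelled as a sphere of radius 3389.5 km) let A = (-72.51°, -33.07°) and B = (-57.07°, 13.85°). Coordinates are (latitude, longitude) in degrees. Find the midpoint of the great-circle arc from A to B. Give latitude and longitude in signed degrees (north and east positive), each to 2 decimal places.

Central angle δ = 0.4224 rad. Interpolating on the sphere with fraction f = 0.5:
P = [sin((1−f)δ)·A + sin(fδ)·B] / sin δ = 0.5114·A + 0.5114·B in Cartesian coordinates,
giving P = (0.3987, -0.0173, -0.9169), i.e. latitude -66.48°, longitude -2.49°.

-66.48°, -2.49°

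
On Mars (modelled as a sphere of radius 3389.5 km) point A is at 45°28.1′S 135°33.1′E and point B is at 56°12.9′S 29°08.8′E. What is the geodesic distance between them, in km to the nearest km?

With latitudes φ₁ = -45.468°, φ₂ = -56.215° and longitude difference Δλ = -106.405°:
cos c = sin φ₁ sin φ₂ + cos φ₁ cos φ₂ cos Δλ = (-0.7129)(-0.8311) + (0.7013)(0.5561)(-0.2824) = 0.48234,
so c = arccos(0.48234) = 1.06747 rad.
Distance = R·c = 3389.5 × 1.0675 ≈ 3618 km.

3618 km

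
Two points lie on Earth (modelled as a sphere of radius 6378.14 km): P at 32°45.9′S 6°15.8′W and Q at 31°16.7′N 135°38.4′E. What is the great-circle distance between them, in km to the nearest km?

Let φ₁ = -0.5719 rad, φ₂ = 0.5459 rad, and Δλ = 2.4767 rad.
cos c = sin φ₁ sin φ₂ + cos φ₁ cos φ₂ cos Δλ = (-0.5412)(0.5192) + (0.8409)(0.8547)(-0.7870) = -0.84656,
so c = arccos(-0.84656) = 2.58029 rad.
Distance = R·c = 6378.14 × 2.5803 ≈ 16457 km.

16457 km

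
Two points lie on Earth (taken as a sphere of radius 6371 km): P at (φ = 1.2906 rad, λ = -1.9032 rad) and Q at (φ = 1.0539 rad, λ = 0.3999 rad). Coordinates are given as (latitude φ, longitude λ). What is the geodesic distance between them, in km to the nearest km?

4661 km

In radians: φ₁ = 1.2906, φ₂ = 1.0539, Δλ = 131.958° = 2.3031 rad.
cos c = sin φ₁ sin φ₂ + cos φ₁ cos φ₂ cos Δλ = (0.9610)(0.8694) + (0.2765)(0.4942)(-0.6686) = 0.74408,
so c = arccos(0.74408) = 0.73164 rad.
Distance = R·c = 6371 × 0.7316 ≈ 4661 km.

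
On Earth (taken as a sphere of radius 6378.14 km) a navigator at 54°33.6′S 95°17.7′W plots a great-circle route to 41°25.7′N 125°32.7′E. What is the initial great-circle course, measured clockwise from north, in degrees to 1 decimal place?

Δλ = -139.160° = -2.4288 rad.
y = sin Δλ · cos φ₂ = (-0.6539)(0.7498) = -0.4903
x = cos φ₁ sin φ₂ − sin φ₁ cos φ₂ cos Δλ = (0.5799)(0.6617) − (-0.8147)(0.7498)(-0.7565) = -0.0785
θ = atan2(y, x) = -99.09°; adding 360° gives 260.9°.

260.9°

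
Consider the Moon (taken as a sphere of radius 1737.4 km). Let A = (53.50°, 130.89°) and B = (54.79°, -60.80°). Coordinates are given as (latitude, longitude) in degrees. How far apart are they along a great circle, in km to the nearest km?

2161 km

In radians: φ₁ = 0.9338, φ₂ = 0.9563, Δλ = 168.310° = 2.9376 rad.
cos c = sin φ₁ sin φ₂ + cos φ₁ cos φ₂ cos Δλ = (0.8039)(0.8170) + (0.5948)(0.5766)(-0.9793) = 0.32094,
so c = arccos(0.32094) = 1.24407 rad.
Distance = R·c = 1737.4 × 1.2441 ≈ 2161 km.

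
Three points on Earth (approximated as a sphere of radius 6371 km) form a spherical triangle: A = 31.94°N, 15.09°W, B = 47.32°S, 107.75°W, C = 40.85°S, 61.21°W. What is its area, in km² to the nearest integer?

Side lengths (central angles): a = 0.5853, b = 1.4717, c = 1.9994 rad; semiperimeter s = 2.0282.
By l'Huilier's theorem, tan(E/4) = √[tan(s/2) tan((s−a)/2) tan((s−b)/2) tan((s−c)/2)], giving spherical excess E = 0.3044 rad.
Area = E·R² = 0.3044 × (6371)² ≈ 12354007 km².

12354007 km²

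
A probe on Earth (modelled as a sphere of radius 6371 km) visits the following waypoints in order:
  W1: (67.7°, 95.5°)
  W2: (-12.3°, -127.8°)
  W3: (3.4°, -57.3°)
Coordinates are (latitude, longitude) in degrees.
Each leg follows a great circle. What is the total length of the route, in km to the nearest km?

Leg W1→W2: central angle 2.0566 rad, distance 13102.6 km.
Leg W2→W3: central angle 1.2525 rad, distance 7979.8 km.
Total: 13102.6 + 7979.8 ≈ 21082 km.

21082 km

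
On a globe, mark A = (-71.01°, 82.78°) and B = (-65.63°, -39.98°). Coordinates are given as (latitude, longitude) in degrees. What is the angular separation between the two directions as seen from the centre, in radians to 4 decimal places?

0.6622 rad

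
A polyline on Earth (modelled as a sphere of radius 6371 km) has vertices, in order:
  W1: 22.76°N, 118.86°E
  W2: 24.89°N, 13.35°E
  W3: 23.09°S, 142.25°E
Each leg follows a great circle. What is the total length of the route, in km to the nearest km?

25246 km

Leg W1→W2: central angle 1.6317 rad, distance 10395.5 km.
Leg W2→W3: central angle 2.3310 rad, distance 14850.7 km.
Total: 10395.5 + 14850.7 ≈ 25246 km.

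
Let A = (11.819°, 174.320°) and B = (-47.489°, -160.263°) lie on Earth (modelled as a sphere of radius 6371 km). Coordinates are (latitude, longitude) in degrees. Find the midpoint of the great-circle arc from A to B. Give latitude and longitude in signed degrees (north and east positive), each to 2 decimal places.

-18.24°, -175.34°

The central angle between A and B is δ = 1.1081 rad.
With f = 0.5, the slerp weights are sin((1−f)δ)/sin δ = 0.5879 and sin(fδ)/sin δ = 0.5879.
Weighted sum of the unit vectors: (0.5879)·(-0.9740,0.0969,0.2048) + (0.5879)·(-0.6360,-0.2282,-0.7371) = (-0.9466, -0.0772, -0.3130).
Converting back: φ = atan2(z, √(x²+y²)) = -18.24°, λ = atan2(y, x) = -175.34°.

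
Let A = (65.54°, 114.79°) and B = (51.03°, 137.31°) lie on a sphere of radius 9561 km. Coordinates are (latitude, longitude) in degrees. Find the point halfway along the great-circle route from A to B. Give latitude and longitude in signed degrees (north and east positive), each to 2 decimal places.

58.76°, 128.40°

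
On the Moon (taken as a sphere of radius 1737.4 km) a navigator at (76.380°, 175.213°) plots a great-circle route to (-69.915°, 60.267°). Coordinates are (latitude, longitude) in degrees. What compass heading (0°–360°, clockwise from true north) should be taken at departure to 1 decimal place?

Δλ = -114.946° = -2.0062 rad.
y = sin Δλ · cos φ₂ = (-0.9067)(0.3434) = -0.3114
x = cos φ₁ sin φ₂ − sin φ₁ cos φ₂ cos Δλ = (0.2355)(-0.9392) − (0.9719)(0.3434)(-0.4218) = -0.0804
θ = atan2(y, x) = -104.48°; adding 360° gives 255.5°.

255.5°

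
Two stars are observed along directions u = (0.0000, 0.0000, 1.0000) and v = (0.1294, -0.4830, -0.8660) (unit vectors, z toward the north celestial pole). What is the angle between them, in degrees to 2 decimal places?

150.00°

u·v = -0.8660; |u| = 1.0000, |v| = 1.0000.
cos θ = (u·v)/(|u||v|) = -0.8660, so θ = 150.00°.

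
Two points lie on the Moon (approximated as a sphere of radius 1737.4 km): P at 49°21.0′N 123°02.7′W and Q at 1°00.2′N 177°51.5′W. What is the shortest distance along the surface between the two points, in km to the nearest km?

With latitudes φ₁ = 49.350°, φ₂ = 1.003° and longitude difference Δλ = -54.813°:
Haversine: a = sin²(Δφ/2) + cos φ₁ cos φ₂ sin²(Δλ/2) = 0.1677 + (0.6514)(0.9998)(0.2119) = 0.30569.
Central angle c = 2·arcsin(√a) = 1.17167 rad.
Distance = R·c = 1737.4 × 1.1717 ≈ 2036 km.

2036 km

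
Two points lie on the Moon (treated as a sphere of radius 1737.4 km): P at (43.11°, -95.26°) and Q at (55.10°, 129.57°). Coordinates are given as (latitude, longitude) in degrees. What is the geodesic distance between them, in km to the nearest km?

Let φ₁ = 0.7524 rad, φ₂ = 0.9617 rad, and Δλ = -2.3592 rad.
Haversine: a = sin²(Δφ/2) + cos φ₁ cos φ₂ sin²(Δλ/2) = 0.0109 + (0.7300)(0.5721)(0.8546) = 0.36787.
Central angle c = 2·arcsin(√a) = 1.30335 rad.
Distance = R·c = 1737.4 × 1.3034 ≈ 2264 km.

2264 km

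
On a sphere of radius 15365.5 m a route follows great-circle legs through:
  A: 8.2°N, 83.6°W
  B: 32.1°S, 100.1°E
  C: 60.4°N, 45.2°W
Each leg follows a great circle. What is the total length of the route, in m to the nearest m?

80337 m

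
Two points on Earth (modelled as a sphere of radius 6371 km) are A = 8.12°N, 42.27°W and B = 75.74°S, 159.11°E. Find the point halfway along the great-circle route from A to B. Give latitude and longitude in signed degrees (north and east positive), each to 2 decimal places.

-47.23°, -49.00°

Central angle δ = 1.9433 rad. Interpolating on the sphere with fraction f = 0.5:
P = [sin((1−f)δ)·A + sin(fδ)·B] / sin δ = 0.8866·A + 0.8866·B in Cartesian coordinates,
giving P = (0.4455, -0.5125, -0.7341), i.e. latitude -47.23°, longitude -49.00°.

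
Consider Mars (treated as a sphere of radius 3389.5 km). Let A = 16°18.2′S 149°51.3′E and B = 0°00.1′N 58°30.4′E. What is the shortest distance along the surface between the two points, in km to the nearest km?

Let φ₁ = -0.2845 rad, φ₂ = 0.0000 rad, and Δλ = -1.5943 rad.
cos c = sin φ₁ sin φ₂ + cos φ₁ cos φ₂ cos Δλ = (-0.2807)(0.0000) + (0.9598)(1.0000)(-0.0235) = -0.02259,
so c = arccos(-0.02259) = 1.59339 rad.
Distance = R·c = 3389.5 × 1.5934 ≈ 5401 km.

5401 km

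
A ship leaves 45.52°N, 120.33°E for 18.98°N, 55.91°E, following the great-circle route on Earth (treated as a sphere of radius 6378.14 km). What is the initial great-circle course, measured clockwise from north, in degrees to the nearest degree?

Δλ = -64.420° = -1.1243 rad.
y = sin Δλ · cos φ₂ = (-0.9020)(0.9456) = -0.8529
x = cos φ₁ sin φ₂ − sin φ₁ cos φ₂ cos Δλ = (0.7007)(0.3252) − (0.7135)(0.9456)(0.4318) = -0.0634
θ = atan2(y, x) = -94.25°; adding 360° gives 266°.

266°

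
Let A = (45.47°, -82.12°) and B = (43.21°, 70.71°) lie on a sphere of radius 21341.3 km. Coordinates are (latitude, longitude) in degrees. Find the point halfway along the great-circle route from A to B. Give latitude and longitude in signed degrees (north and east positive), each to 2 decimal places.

76.44°, -1.14°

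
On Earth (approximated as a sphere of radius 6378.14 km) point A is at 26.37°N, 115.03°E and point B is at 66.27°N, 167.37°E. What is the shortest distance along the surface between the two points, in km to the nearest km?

5697 km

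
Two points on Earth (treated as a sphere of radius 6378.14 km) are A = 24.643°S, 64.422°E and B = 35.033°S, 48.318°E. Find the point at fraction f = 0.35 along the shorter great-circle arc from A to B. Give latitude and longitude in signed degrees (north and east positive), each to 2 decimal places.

The central angle between A and B is δ = 0.3032 rad.
With f = 0.35, the slerp weights are sin((1−f)δ)/sin δ = 0.6558 and sin(fδ)/sin δ = 0.3548.
Weighted sum of the unit vectors: (0.6558)·(0.3924,0.8198,-0.4170) + (0.3548)·(0.5445,0.6115,-0.5740) = (0.4505, 0.7546, -0.4771).
Converting back: φ = atan2(z, √(x²+y²)) = -28.50°, λ = atan2(y, x) = 59.16°.

-28.50°, 59.16°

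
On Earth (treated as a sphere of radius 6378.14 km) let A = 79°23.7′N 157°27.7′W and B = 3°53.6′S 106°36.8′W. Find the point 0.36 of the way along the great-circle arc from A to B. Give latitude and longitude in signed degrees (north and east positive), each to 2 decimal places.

51.12°, -117.47°

The central angle between A and B is δ = 1.5216 rad.
With f = 0.36, the slerp weights are sin((1−f)δ)/sin δ = 0.8280 and sin(fδ)/sin δ = 0.5214.
Weighted sum of the unit vectors: (0.8280)·(-0.1700,-0.0705,0.9829) + (0.5214)·(-0.2853,-0.9560,-0.0679) = (-0.2895, -0.5569, 0.7785).
Converting back: φ = atan2(z, √(x²+y²)) = 51.12°, λ = atan2(y, x) = -117.47°.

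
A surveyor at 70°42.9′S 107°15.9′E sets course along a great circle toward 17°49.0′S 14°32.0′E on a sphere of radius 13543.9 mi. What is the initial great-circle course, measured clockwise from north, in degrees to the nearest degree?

261°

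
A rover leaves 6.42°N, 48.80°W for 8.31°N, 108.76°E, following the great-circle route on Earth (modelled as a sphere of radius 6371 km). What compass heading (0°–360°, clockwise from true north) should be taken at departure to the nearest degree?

57°

With φ₁ = 0.1121, φ₂ = 0.1450, Δλ = 2.7499 rad, the forward-azimuth formula gives
θ = atan2( sin Δλ cos φ₂ , cos φ₁ sin φ₂ − sin φ₁ cos φ₂ cos Δλ ) = atan2(0.3777, 0.2459) = 56.94°.
So the initial bearing is 57°.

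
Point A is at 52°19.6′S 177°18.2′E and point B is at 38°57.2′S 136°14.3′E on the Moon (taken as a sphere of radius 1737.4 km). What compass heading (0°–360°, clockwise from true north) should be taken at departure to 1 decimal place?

278.9°

With φ₁ = -0.9133, φ₂ = -0.6799, Δλ = -0.7167 rad, the forward-azimuth formula gives
θ = atan2( sin Δλ cos φ₂ , cos φ₁ sin φ₂ − sin φ₁ cos φ₂ cos Δλ ) = atan2(-0.5109, 0.0799) = -81.12°.
Adding 360° brings this into [0°, 360°): 278.9°.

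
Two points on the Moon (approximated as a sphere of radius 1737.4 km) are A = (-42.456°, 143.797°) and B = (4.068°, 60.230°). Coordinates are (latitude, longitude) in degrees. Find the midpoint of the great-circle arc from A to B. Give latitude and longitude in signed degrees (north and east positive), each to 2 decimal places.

-24.83°, 94.40°

The central angle between A and B is δ = 1.5362 rad.
With f = 0.5, the slerp weights are sin((1−f)δ)/sin δ = 0.6952 and sin(fδ)/sin δ = 0.6952.
Weighted sum of the unit vectors: (0.6952)·(-0.5953,0.4358,-0.6750) + (0.6952)·(0.4953,0.8658,0.0709) = (-0.0696, 0.9049, -0.4200).
Converting back: φ = atan2(z, √(x²+y²)) = -24.83°, λ = atan2(y, x) = 94.40°.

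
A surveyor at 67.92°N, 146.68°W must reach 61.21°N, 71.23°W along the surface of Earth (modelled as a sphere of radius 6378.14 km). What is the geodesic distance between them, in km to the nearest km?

Let φ₁ = 1.1854 rad, φ₂ = 1.0683 rad, and Δλ = 1.3169 rad.
cos c = sin φ₁ sin φ₂ + cos φ₁ cos φ₂ cos Δλ = (0.9267)(0.8764) + (0.3759)(0.4816)(0.2512) = 0.85760,
so c = arccos(0.85760) = 0.54022 rad.
Distance = R·c = 6378.14 × 0.5402 ≈ 3446 km.

3446 km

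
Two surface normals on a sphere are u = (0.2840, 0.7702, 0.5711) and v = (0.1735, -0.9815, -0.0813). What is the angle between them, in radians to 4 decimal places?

u·v = -0.7531; |u| = 1.0000, |v| = 1.0000.
cos θ = (u·v)/(|u||v|) = -0.7531, so θ = 2.4235 rad.

2.4235 rad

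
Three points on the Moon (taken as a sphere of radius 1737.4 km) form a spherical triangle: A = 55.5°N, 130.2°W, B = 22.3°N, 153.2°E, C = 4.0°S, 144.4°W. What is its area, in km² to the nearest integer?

1912114 km²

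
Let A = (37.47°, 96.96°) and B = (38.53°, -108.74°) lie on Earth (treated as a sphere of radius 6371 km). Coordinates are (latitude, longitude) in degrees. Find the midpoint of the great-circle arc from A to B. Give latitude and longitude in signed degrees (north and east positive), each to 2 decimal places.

The central angle between A and B is δ = 1.7523 rad.
With f = 0.5, the slerp weights are sin((1−f)δ)/sin δ = 0.7811 and sin(fδ)/sin δ = 0.7811.
Weighted sum of the unit vectors: (0.7811)·(-0.0962,0.7878,0.6083) + (0.7811)·(-0.2513,-0.7408,0.6229) = (-0.2714, 0.0367, 0.9618).
Converting back: φ = atan2(z, √(x²+y²)) = 74.10°, λ = atan2(y, x) = 172.30°.

74.10°, 172.30°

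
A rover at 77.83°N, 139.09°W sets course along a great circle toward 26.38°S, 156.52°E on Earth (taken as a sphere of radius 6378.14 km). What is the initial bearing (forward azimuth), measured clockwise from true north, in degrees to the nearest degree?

Δλ = -64.390° = -1.1238 rad.
y = sin Δλ · cos φ₂ = (-0.9018)(0.8959) = -0.8079
x = cos φ₁ sin φ₂ − sin φ₁ cos φ₂ cos Δλ = (0.2108)(-0.4443) − (0.9775)(0.8959)(0.4322) = -0.4722
θ = atan2(y, x) = -120.31°; adding 360° gives 240°.

240°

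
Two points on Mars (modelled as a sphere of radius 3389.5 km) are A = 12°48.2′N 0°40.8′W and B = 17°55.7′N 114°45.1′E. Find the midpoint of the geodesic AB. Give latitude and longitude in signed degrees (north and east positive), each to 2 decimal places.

Central angle δ = 1.9073 rad. Interpolating on the sphere with fraction f = 0.5:
P = [sin((1−f)δ)·A + sin(fδ)·B] / sin δ = 0.8640·A + 0.8640·B in Cartesian coordinates,
giving P = (0.4983, 0.7365, 0.4574), i.e. latitude 27.22°, longitude 55.92°.

27.22°, 55.92°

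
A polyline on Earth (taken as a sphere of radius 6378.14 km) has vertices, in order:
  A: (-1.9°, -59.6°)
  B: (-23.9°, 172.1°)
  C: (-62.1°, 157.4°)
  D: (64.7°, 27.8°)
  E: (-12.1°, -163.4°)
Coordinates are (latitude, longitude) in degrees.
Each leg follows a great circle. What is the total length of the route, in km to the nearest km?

Leg A→B: central angle 2.1566 rad, distance 13755.3 km.
Leg B→C: central angle 0.6890 rad, distance 4394.8 km.
Leg C→D: central angle 2.7557 rad, distance 17576.3 km.
Leg D→E: central angle 2.2136 rad, distance 14118.5 km.
Total: 13755.3 + 4394.8 + 17576.3 + 14118.5 ≈ 49845 km.

49845 km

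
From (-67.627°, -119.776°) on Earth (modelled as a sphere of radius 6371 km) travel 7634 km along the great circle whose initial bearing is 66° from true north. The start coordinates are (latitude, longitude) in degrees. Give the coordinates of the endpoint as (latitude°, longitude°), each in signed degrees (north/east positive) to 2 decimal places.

-11.09°, -59.66°

Angular distance δ = d/R = 7634/6371 = 1.19824 rad; initial bearing θ = 1.1519 rad.
sin φ₂ = sin φ₁ cos δ + cos φ₁ sin δ cos θ = (-0.9247)(0.3640) + (0.3806)(0.9314)(0.4067) = -0.1924, so φ₂ = -11.09°.
Δλ = atan2(sin θ sin δ cos φ₁, cos δ − sin φ₁ sin φ₂) = atan2(0.3239, 0.1861) = 60.121°.
λ₂ = -119.776° + 60.121° = -59.66°.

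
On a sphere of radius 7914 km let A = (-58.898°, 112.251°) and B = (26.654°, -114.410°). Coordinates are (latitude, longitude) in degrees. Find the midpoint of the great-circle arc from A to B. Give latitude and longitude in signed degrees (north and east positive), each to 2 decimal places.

-31.81°, -149.28°

Central angle δ = 2.3475 rad. Interpolating on the sphere with fraction f = 0.5:
P = [sin((1−f)δ)·A + sin(fδ)·B] / sin δ = 1.2931·A + 1.2931·B in Cartesian coordinates,
giving P = (-0.7305, -0.4341, -0.5271), i.e. latitude -31.81°, longitude -149.28°.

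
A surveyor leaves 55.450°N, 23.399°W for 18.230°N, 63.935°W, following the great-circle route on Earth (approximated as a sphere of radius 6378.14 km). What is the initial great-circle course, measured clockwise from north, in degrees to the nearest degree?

With φ₁ = 0.9678, φ₂ = 0.3182, Δλ = -0.7075 rad, the forward-azimuth formula gives
θ = atan2( sin Δλ cos φ₂ , cos φ₁ sin φ₂ − sin φ₁ cos φ₂ cos Δλ ) = atan2(-0.6173, -0.4171) = -124.05°.
Adding 360° brings this into [0°, 360°): 236°.

236°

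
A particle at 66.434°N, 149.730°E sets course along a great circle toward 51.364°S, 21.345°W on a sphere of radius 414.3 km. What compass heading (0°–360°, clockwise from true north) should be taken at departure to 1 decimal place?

Δλ = -171.075° = -2.9858 rad.
y = sin Δλ · cos φ₂ = (-0.1551)(0.6244) = -0.0969
x = cos φ₁ sin φ₂ − sin φ₁ cos φ₂ cos Δλ = (0.3998)(-0.7811) − (0.9166)(0.6244)(-0.9879) = 0.2531
θ = atan2(y, x) = -20.95°; adding 360° gives 339.1°.

339.1°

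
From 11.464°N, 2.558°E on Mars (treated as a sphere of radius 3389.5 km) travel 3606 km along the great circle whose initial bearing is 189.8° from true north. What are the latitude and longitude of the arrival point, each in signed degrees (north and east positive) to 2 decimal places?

Angular distance δ = d/R = 3606/3389.5 = 1.06387 rad; initial bearing θ = 3.3126 rad.
sin φ₂ = sin φ₁ cos δ + cos φ₁ sin δ cos θ = (0.1988)(0.4855) + (0.9800)(0.8742)(-0.9854) = -0.7478, so φ₂ = -48.40°.
Δλ = atan2(sin θ sin δ cos φ₁, cos δ − sin φ₁ sin φ₂) = atan2(-0.1458, 0.6341) = -12.952°.
λ₂ = 2.558° − 12.952° = -10.39°.

-48.40°, -10.39°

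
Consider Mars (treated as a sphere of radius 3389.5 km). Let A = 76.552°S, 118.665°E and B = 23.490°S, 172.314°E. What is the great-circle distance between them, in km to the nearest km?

3494 km

Let φ₁ = -1.3361 rad, φ₂ = -0.4100 rad, and Δλ = 0.9364 rad.
cos c = sin φ₁ sin φ₂ + cos φ₁ cos φ₂ cos Δλ = (-0.9726)(-0.3986) + (0.2326)(0.9171)(0.5927) = 0.51408,
so c = arccos(0.51408) = 1.03086 rad.
Distance = R·c = 3389.5 × 1.0309 ≈ 3494 km.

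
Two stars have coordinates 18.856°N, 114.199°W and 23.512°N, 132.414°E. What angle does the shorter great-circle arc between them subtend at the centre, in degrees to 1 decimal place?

With latitudes φ₁ = 18.856°, φ₂ = 23.512° and longitude difference Δλ = -113.387°:
cos c = sin φ₁ sin φ₂ + cos φ₁ cos φ₂ cos Δλ = (0.3232)(0.3989) + (0.9463)(0.9170)(-0.3969) = -0.21552,
so c = arccos(-0.21552) = 1.78802 rad.
So the angular separation is 102.4°.

102.4°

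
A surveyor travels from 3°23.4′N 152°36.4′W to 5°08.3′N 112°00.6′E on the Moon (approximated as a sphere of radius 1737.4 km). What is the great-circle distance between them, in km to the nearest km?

In radians: φ₁ = 0.0592, φ₂ = 0.0897, Δλ = -95.383° = -1.6648 rad.
Haversine: a = sin²(Δφ/2) + cos φ₁ cos φ₂ sin²(Δλ/2) = 0.0002 + (0.9983)(0.9960)(0.5469) = 0.54399.
Central angle c = 2·arcsin(√a) = 1.65889 rad.
Distance = R·c = 1737.4 × 1.6589 ≈ 2882 km.

2882 km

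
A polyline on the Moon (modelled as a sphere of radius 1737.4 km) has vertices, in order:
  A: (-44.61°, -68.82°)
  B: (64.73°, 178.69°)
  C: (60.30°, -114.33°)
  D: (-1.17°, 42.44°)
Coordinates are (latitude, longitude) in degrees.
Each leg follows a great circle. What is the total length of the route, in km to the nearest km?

8693 km

Leg A→B: central angle 2.4209 rad, distance 4206.0 km.
Leg B→C: central angle 0.5192 rad, distance 902.1 km.
Leg C→D: central angle 2.0634 rad, distance 3585.0 km.
Total: 4206.0 + 902.1 + 3585.0 ≈ 8693 km.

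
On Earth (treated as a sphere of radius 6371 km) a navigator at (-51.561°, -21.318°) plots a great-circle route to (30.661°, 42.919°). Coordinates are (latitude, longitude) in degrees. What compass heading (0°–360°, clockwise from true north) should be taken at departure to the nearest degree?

Δλ = 64.237° = 1.1211 rad.
y = sin Δλ · cos φ₂ = (0.9006)(0.8602) = 0.7747
x = cos φ₁ sin φ₂ − sin φ₁ cos φ₂ cos Δλ = (0.6217)(0.5100) − (-0.7833)(0.8602)(0.4346) = 0.6099
θ = atan2(y, x) = 51.79°, so the bearing is 52°.

52°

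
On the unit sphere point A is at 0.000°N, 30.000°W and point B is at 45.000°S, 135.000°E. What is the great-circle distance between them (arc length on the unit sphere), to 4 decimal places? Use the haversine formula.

Let φ₁ = 0.0000 rad, φ₂ = -0.7854 rad, and Δλ = 2.8798 rad.
Haversine: a = sin²(Δφ/2) + cos φ₁ cos φ₂ sin²(Δλ/2) = 0.1464 + (1.0000)(0.7071)(0.9830) = 0.84151.
Central angle c = 2·arcsin(√a) = 2.32268 rad.
On the unit sphere the arc length equals the central angle: 2.3227.

2.3227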